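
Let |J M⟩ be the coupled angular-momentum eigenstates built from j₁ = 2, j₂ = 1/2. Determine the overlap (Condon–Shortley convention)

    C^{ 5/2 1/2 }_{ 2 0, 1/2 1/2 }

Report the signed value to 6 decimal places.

+0.774597  (= +√(3/5))

√[6·0!4!1!/6! · 2!2!1!0!3!2!] = √(48/5)
  +(−1)^0/∏(0,0,2,1,2,0)! = 1/4  (running 1/4)
⟨..|..⟩ = √(48/5)·(1/4) = +0.774597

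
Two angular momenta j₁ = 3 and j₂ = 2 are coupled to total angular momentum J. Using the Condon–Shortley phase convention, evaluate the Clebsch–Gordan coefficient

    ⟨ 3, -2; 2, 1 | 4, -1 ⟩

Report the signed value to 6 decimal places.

-0.591608  (= −√(7/20))

triangle: 1!*5!*3!/10! = 720/3628800
(j±m)!: 1!*5!*3!*1!*3!*5! = 518400
prefactor² = (2J+1)*Δ*N² = 6480/7
  k=0: +1/(0!*1!*5!*3!*0!*0!) = 1/720
  k=1: −1/(1!*0!*4!*2!*1!*1!) = -1/48
Σ = -7/360  ⇒  CG² = 6480/7*(-7/360)² = 7/20
CG = −√(7/20) = -0.591608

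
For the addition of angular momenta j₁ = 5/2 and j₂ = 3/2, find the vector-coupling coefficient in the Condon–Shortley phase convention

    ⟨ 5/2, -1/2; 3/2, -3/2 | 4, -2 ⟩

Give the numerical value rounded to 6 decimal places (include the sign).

+0.597614

j₁+j₂−J=0  J+j₁−j₂=5  J−j₁+j₂=3  j₁+j₂+J+1=9
(j₁±m₁, j₂±m₂, J±M) = (2,3,0,3,2,6)
P² = 12960/7
sum k=0..0:
  [0] +1/72 = 1/72
S = 1/72
C² = P²·S² = 5/14 ; C = +0.597614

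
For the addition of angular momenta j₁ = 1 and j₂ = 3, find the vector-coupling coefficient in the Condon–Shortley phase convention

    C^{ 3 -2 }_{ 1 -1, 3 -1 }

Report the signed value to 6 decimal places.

√[7·1!1!5!/8! · 0!2!2!4!1!5!] = √(240)
  +(−1)^1/∏(1,0,1,1,0,4)! = -1/24  (running -1/24)
⟨..|..⟩ = √(240)·(-1/24) = -0.645497

−√(5/12) = -0.645497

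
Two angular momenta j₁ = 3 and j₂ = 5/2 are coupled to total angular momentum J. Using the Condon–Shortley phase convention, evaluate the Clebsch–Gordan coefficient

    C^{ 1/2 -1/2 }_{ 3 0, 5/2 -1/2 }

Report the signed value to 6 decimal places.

+0.377964

j₁+j₂−J=5  J+j₁−j₂=1  J−j₁+j₂=0  j₁+j₂+J+1=7
(j₁±m₁, j₂±m₂, J±M) = (3,3,2,3,0,1)
P² = 144/7
sum k=2..2:
  [2] +1/12 = 1/12
S = 1/12
C² = P²·S² = 1/7 ; C = +0.377964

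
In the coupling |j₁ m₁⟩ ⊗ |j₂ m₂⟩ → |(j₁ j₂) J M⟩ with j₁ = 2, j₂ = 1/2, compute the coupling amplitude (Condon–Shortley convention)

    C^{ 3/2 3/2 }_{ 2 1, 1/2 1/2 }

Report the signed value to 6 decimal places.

-0.447214

√[4·1!3!0!/5! · 3!1!1!0!3!0!] = √(36/5)
  +(−1)^1/∏(1,0,0,0,3,0)! = -1/6  (running -1/6)
⟨..|..⟩ = √(36/5)·(-1/6) = -0.447214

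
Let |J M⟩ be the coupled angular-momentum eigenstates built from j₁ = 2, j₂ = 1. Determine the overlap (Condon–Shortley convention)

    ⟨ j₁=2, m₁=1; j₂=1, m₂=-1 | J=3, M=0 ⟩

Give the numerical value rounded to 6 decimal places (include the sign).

√[7·0!4!2!/7! · 3!1!0!2!3!3!] = √(144/5)
  +(−1)^0/∏(0,0,1,0,3,2)! = 1/12  (running 1/12)
⟨..|..⟩ = √(144/5)·(1/12) = +0.447214

+0.447214  (= +√(1/5))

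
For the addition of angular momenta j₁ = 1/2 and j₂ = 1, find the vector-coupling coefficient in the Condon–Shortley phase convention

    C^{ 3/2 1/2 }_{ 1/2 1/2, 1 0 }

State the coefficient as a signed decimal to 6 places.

j₁+j₂−J=0  J+j₁−j₂=1  J−j₁+j₂=2  j₁+j₂+J+1=4
(j₁±m₁, j₂±m₂, J±M) = (1,0,1,1,2,1)
P² = 2/3
sum k=0..0:
  [0] +1/1 = 1
S = 1
C² = P²·S² = 2/3 ; C = +0.816497

+√(2/3) ≈ +0.816497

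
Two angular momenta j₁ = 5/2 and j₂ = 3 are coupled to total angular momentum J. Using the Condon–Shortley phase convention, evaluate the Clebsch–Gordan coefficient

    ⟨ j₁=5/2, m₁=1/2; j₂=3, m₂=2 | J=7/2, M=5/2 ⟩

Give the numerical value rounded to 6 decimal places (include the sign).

-0.178174

j₁+j₂−J=2  J+j₁−j₂=3  J−j₁+j₂=4  j₁+j₂+J+1=10
(j₁±m₁, j₂±m₂, J±M) = (3,2,5,1,6,1)
P² = 4608/7
sum k=1..2:
  [1] −1/48 = -1/48
  [2] +1/72 = 1/72
S = -1/144
C² = P²·S² = 2/63 ; C = -0.178174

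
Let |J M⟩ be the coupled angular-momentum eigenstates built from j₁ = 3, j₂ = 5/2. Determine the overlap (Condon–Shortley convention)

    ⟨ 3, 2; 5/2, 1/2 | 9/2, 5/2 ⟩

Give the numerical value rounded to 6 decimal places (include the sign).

triangle: 1!·5!·4!/11! = 2880/39916800
(j±m)!: 5!·1!·3!·2!·7!·2! = 14515200
prefactor² = (2J+1)·Δ·N² = 115200/11
  k=0: +1/(0!·1!·1!·3!·4!·1!) = 1/144
  k=1: −1/(1!·0!·0!·2!·5!·2!) = -1/480
Σ = 7/1440  ⇒  CG² = 115200/11·7/1440² = 49/198
CG = +√(49/198) = +0.497468

+√(49/198) ≈ +0.497468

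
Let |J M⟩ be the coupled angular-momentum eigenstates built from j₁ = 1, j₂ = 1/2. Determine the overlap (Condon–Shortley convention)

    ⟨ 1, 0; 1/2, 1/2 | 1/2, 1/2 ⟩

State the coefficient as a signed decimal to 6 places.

j₁+j₂−J=1  J+j₁−j₂=1  J−j₁+j₂=0  j₁+j₂+J+1=3
(j₁±m₁, j₂±m₂, J±M) = (1,1,1,0,1,0)
P² = 1/3
sum k=1..1:
  [1] −1/1 = -1
S = -1
C² = P²·S² = 1/3 ; C = -0.577350

−√(1/3) ≈ -0.577350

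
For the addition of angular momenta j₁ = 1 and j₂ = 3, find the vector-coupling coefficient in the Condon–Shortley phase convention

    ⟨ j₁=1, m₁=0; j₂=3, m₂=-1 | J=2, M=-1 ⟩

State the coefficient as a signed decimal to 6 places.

-0.617213  (= −√(8/21))

√[5·2!0!4!/7! · 1!1!2!4!1!3!] = √(96/7)
  +(−1)^1/∏(1,1,0,1,0,3)! = -1/6  (running -1/6)
⟨..|..⟩ = √(96/7)·(-1/6) = -0.617213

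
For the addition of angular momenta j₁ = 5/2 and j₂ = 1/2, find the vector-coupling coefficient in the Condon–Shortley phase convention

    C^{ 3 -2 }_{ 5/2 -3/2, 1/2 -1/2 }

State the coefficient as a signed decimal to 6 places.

triangle: 0!*5!*1!/7! = 120/5040
(j±m)!: 1!*4!*0!*1!*1!*5! = 2880
prefactor² = (2J+1)*Δ*N² = 480
  k=0: +1/(0!*0!*4!*0!*1!*1!) = 1/24
Σ = 1/24  ⇒  CG² = 480*1/24² = 5/6
CG = +√(5/6) = +0.912871

+√(5/6) ≈ +0.912871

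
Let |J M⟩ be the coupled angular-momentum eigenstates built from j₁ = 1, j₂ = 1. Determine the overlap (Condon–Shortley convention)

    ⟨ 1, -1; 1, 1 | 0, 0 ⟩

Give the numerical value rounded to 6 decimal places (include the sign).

+0.577350

triangle: 2!×0!×0!/3! = 2/6
(j±m)!: 0!×2!×2!×0!×0!×0! = 4
prefactor² = (2J+1)×Δ×N² = 4/3
  k=2: +1/(2!×0!×0!×0!×0!×0!) = 1/2
Σ = 1/2  ⇒  CG² = 4/3×1/2² = 1/3
CG = +√(1/3) = +0.577350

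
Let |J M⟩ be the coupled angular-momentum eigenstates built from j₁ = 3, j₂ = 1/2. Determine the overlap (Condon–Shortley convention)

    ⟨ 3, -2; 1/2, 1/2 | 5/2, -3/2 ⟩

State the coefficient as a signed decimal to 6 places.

j₁+j₂−J=1  J+j₁−j₂=5  J−j₁+j₂=0  j₁+j₂+J+1=7
(j₁±m₁, j₂±m₂, J±M) = (1,5,1,0,1,4)
P² = 2880/7
sum k=1..1:
  [1] −1/24 = -1/24
S = -1/24
C² = P²·S² = 5/7 ; C = -0.845154

−√(5/7) = -0.845154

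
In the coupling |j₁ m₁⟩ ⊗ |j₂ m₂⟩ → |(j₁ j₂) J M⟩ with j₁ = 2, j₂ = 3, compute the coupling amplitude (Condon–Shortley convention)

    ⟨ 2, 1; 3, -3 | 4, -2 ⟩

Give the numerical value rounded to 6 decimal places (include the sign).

√[9·1!3!5!/10! · 3!1!0!6!2!6!] = √(77760/7)
  +(−1)^0/∏(0,1,1,0,2,5)! = 1/240  (running 1/240)
⟨..|..⟩ = √(77760/7)·(1/240) = +0.439155

+√(27/140) = +0.439155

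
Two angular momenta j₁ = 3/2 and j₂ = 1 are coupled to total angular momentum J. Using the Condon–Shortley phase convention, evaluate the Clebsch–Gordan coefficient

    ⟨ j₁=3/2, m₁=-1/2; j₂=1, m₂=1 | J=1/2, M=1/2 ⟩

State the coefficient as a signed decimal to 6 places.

+√(1/6) = +0.408248

triangle: 2!·1!·0!/4! = 2/24
(j±m)!: 1!·2!·2!·0!·1!·0! = 4
prefactor² = (2J+1)·Δ·N² = 2/3
  k=2: +1/(2!·0!·0!·0!·1!·0!) = 1/2
Σ = 1/2  ⇒  CG² = 2/3·1/2² = 1/6
CG = +√(1/6) = +0.408248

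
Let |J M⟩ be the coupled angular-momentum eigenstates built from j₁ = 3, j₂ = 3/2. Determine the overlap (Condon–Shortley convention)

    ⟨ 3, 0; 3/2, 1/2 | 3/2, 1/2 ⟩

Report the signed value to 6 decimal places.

+0.507093

triangle: 3!×3!×0!/7! = 36/5040
(j±m)!: 3!×3!×2!×1!×2!×1! = 144
prefactor² = (2J+1)×Δ×N² = 144/35
  k=2: +1/(2!×1!×1!×0!×2!×0!) = 1/4
Σ = 1/4  ⇒  CG² = 144/35×1/4² = 9/35
CG = +√(9/35) = +0.507093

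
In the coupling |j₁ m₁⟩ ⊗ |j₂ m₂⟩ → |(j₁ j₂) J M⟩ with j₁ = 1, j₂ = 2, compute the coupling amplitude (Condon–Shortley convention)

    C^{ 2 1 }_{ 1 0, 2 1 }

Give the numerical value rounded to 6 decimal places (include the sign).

-0.408248  (= −√(1/6))

triangle: 1!×1!×3!/6! = 6/720
(j±m)!: 1!×1!×3!×1!×3!×1! = 36
prefactor² = (2J+1)×Δ×N² = 3/2
  k=0: +1/(0!×1!×1!×3!×0!×0!) = 1/6
  k=1: −1/(1!×0!×0!×2!×1!×1!) = -1/2
Σ = -1/3  ⇒  CG² = 3/2×(-1/3)² = 1/6
CG = −√(1/6) = -0.408248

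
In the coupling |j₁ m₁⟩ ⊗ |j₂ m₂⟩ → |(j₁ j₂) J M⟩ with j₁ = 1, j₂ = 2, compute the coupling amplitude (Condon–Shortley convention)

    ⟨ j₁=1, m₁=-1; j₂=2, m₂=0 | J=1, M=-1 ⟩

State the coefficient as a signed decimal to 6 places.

j₁+j₂−J=2  J+j₁−j₂=0  J−j₁+j₂=2  j₁+j₂+J+1=5
(j₁±m₁, j₂±m₂, J±M) = (0,2,2,2,0,2)
P² = 8/5
sum k=2..2:
  [2] +1/4 = 1/4
S = 1/4
C² = P²·S² = 1/10 ; C = +0.316228

+0.316228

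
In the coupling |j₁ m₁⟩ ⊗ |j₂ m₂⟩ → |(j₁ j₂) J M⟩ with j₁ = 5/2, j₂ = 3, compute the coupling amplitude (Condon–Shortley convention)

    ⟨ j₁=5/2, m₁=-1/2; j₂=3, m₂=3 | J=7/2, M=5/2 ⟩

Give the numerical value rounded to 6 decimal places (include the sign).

triangle: 2!×3!×4!/10! = 288/3628800
(j±m)!: 2!×3!×6!×0!×6!×1! = 6220800
prefactor² = (2J+1)×Δ×N² = 27648/7
  k=2: +1/(2!×0!×1!×4!×2!×0!) = 1/96
Σ = 1/96  ⇒  CG² = 27648/7×1/96² = 3/7
CG = +√(3/7) = +0.654654

+√(3/7) ≈ +0.654654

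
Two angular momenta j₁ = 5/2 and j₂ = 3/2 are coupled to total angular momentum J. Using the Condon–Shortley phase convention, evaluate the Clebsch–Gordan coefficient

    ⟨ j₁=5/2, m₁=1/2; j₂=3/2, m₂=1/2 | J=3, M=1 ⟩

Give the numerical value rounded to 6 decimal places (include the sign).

-0.129099

√[7·1!4!2!/8! · 3!2!2!1!4!2!] = √(48/5)
  +(−1)^0/∏(0,1,2,2,2,0)! = 1/8  (running 1/8)
  +(−1)^1/∏(1,0,1,1,3,1)! = -1/6  (running -1/24)
⟨..|..⟩ = √(48/5)·(-1/24) = -0.129099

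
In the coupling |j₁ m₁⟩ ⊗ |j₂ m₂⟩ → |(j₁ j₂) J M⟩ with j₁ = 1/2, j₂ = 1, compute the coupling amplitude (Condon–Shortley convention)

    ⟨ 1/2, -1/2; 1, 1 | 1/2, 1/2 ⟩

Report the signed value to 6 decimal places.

triangle: 1!×0!×1!/3! = 1/6
(j±m)!: 0!×1!×2!×0!×1!×0! = 2
prefactor² = (2J+1)×Δ×N² = 2/3
  k=1: −1/(1!×0!×0!×1!×0!×0!) = -1
Σ = -1  ⇒  CG² = 2/3×(-1)² = 2/3
CG = −√(2/3) = -0.816497

−√(2/3) = -0.816497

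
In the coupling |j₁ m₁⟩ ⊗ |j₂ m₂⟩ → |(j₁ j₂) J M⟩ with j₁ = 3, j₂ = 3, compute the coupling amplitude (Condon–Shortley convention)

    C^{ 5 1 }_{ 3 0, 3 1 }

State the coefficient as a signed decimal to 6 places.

−√(5/42) = -0.345033

j₁+j₂−J=1  J+j₁−j₂=5  J−j₁+j₂=5  j₁+j₂+J+1=12
(j₁±m₁, j₂±m₂, J±M) = (3,3,4,2,6,4)
P² = 69120/7
sum k=0..1:
  [0] +1/288 = 1/288
  [1] −1/144 = -1/144
S = -1/288
C² = P²·S² = 5/42 ; C = -0.345033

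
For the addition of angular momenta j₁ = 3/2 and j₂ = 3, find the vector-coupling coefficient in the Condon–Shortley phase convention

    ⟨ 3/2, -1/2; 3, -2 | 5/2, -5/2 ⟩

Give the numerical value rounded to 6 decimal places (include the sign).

−√(5/14) = -0.597614

j₁+j₂−J=2  J+j₁−j₂=1  J−j₁+j₂=4  j₁+j₂+J+1=8
(j₁±m₁, j₂±m₂, J±M) = (1,2,1,5,0,5)
P² = 1440/7
sum k=1..1:
  [1] −1/24 = -1/24
S = -1/24
C² = P²·S² = 5/14 ; C = -0.597614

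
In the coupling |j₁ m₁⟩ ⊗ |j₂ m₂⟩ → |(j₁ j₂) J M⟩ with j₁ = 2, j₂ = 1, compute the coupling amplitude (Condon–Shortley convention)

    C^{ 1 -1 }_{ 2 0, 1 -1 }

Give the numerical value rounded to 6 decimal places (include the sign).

√[3·2!2!0!/5! · 2!2!0!2!0!2!] = √(8/5)
  +(−1)^0/∏(0,2,2,0,0,0)! = 1/4  (running 1/4)
⟨..|..⟩ = √(8/5)·(1/4) = +0.316228

+0.316228  (= +√(1/10))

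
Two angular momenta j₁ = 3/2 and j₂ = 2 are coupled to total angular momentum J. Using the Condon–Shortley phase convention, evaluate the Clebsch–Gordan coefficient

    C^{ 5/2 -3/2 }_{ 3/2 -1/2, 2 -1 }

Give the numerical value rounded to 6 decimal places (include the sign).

+√(1/35) = +0.169031

j₁+j₂−J=1  J+j₁−j₂=2  J−j₁+j₂=3  j₁+j₂+J+1=7
(j₁±m₁, j₂±m₂, J±M) = (1,2,1,3,1,4)
P² = 144/35
sum k=0..1:
  [0] +1/4 = 1/4
  [1] −1/6 = -1/6
S = 1/12
C² = P²·S² = 1/35 ; C = +0.169031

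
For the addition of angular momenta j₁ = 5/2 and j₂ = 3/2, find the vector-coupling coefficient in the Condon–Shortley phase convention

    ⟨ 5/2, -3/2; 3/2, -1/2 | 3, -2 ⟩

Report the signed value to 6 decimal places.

triangle: 1!*4!*2!/8! = 48/40320
(j±m)!: 1!*4!*1!*2!*1!*5! = 5760
prefactor² = (2J+1)*Δ*N² = 48
  k=0: +1/(0!*1!*4!*1!*0!*1!) = 1/24
  k=1: −1/(1!*0!*3!*0!*1!*2!) = -1/12
Σ = -1/24  ⇒  CG² = 48*(-1/24)² = 1/12
CG = −√(1/12) = -0.288675

−√(1/12) ≈ -0.288675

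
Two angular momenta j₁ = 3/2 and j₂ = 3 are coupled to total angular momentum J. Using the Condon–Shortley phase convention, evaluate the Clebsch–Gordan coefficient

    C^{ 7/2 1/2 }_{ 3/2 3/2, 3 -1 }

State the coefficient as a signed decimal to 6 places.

+√(8/21) ≈ +0.617213

√[8·1!2!5!/9! · 3!0!2!4!4!3!] = √(1536/7)
  +(−1)^0/∏(0,1,0,2,2,3)! = 1/24  (running 1/24)
⟨..|..⟩ = √(1536/7)·(1/24) = +0.617213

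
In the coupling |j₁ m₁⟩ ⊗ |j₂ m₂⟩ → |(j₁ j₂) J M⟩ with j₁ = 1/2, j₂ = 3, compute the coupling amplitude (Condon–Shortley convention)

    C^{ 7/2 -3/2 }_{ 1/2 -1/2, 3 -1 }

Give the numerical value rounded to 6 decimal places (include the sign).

+0.845154

j₁+j₂−J=0  J+j₁−j₂=1  J−j₁+j₂=6  j₁+j₂+J+1=8
(j₁±m₁, j₂±m₂, J±M) = (0,1,2,4,2,5)
P² = 11520/7
sum k=0..0:
  [0] +1/48 = 1/48
S = 1/48
C² = P²·S² = 5/7 ; C = +0.845154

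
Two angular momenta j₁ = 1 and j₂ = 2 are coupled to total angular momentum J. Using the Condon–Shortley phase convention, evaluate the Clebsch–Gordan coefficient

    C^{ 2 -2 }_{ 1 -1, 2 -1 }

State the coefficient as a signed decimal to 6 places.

−√(1/3) = -0.577350

triangle: 1!*1!*3!/6! = 6/720
(j±m)!: 0!*2!*1!*3!*0!*4! = 288
prefactor² = (2J+1)*Δ*N² = 12
  k=1: −1/(1!*0!*1!*0!*0!*3!) = -1/6
Σ = -1/6  ⇒  CG² = 12*(-1/6)² = 1/3
CG = −√(1/3) = -0.577350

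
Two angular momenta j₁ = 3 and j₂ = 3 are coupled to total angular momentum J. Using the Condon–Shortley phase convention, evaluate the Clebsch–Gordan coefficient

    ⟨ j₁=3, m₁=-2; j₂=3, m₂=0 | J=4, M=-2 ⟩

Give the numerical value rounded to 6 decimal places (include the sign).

√[9·2!4!4!/11! · 1!5!3!3!2!6!] = √(124416/77)
  +(−1)^1/∏(1,1,4,2,0,2)! = -1/96  (running -1/96)
  +(−1)^2/∏(2,0,3,1,1,3)! = 1/72  (running 1/288)
⟨..|..⟩ = √(124416/77)·(1/288) = +0.139573

+√(3/154) = +0.139573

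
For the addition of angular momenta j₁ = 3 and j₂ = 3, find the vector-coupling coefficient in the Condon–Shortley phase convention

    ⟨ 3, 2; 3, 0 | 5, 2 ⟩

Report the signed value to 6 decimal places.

+0.577350

j₁+j₂−J=1  J+j₁−j₂=5  J−j₁+j₂=5  j₁+j₂+J+1=12
(j₁±m₁, j₂±m₂, J±M) = (5,1,3,3,7,3)
P² = 43200
sum k=0..1:
  [0] +1/288 = 1/288
  [1] −1/1440 = -1/1440
S = 1/360
C² = P²·S² = 1/3 ; C = +0.577350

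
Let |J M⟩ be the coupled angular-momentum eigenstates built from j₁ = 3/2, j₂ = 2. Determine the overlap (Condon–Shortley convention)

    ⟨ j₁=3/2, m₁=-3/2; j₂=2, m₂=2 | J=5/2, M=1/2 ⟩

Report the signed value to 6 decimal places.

-0.414039  (= −√(6/35))

j₁+j₂−J=1  J+j₁−j₂=2  J−j₁+j₂=3  j₁+j₂+J+1=7
(j₁±m₁, j₂±m₂, J±M) = (0,3,4,0,3,2)
P² = 864/35
sum k=1..1:
  [1] −1/12 = -1/12
S = -1/12
C² = P²·S² = 6/35 ; C = -0.414039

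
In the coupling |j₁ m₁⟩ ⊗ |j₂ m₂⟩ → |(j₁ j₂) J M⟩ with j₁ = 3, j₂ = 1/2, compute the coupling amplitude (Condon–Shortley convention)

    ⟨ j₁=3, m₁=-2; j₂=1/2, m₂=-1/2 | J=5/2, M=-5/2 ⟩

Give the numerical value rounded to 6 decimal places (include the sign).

j₁+j₂−J=1  J+j₁−j₂=5  J−j₁+j₂=0  j₁+j₂+J+1=7
(j₁±m₁, j₂±m₂, J±M) = (1,5,0,1,0,5)
P² = 14400/7
sum k=0..0:
  [0] +1/120 = 1/120
S = 1/120
C² = P²·S² = 1/7 ; C = +0.377964

+0.377964  (= +√(1/7))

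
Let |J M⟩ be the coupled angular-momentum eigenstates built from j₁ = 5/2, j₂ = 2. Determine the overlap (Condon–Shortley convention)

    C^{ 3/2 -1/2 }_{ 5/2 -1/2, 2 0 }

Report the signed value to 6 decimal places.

+√(2/35) ≈ +0.239046

j₁+j₂−J=3  J+j₁−j₂=2  J−j₁+j₂=1  j₁+j₂+J+1=7
(j₁±m₁, j₂±m₂, J±M) = (2,3,2,2,1,2)
P² = 32/35
sum k=1..2:
  [1] −1/4 = -1/4
  [2] +1/2 = 1/2
S = 1/4
C² = P²·S² = 2/35 ; C = +0.239046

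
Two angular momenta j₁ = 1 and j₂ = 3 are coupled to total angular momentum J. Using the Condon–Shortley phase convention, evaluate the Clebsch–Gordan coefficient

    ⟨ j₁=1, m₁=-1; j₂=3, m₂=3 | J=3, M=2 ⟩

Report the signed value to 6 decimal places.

√[7·1!1!5!/8! · 0!2!6!0!5!1!] = √(3600)
  +(−1)^1/∏(1,0,1,5,0,0)! = -1/120  (running -1/120)
⟨..|..⟩ = √(3600)·(-1/120) = -0.500000

-0.500000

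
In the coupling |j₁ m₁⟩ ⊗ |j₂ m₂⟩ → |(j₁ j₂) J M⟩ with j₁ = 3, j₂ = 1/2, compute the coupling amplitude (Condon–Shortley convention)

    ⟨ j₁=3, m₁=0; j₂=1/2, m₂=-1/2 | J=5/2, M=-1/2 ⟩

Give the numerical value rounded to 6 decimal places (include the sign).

+√(3/7) ≈ +0.654654

√[6·1!5!0!/7! · 3!3!0!1!2!3!] = √(432/7)
  +(−1)^0/∏(0,1,3,0,2,0)! = 1/12  (running 1/12)
⟨..|..⟩ = √(432/7)·(1/12) = +0.654654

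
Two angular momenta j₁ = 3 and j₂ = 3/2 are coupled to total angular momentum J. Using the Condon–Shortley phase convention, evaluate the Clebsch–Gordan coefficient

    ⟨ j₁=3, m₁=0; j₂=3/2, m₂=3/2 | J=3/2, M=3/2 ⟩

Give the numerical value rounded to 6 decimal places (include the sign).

triangle: 3!·3!·0!/7! = 36/5040
(j±m)!: 3!·3!·3!·0!·3!·0! = 1296
prefactor² = (2J+1)·Δ·N² = 1296/35
  k=3: −1/(3!·0!·0!·0!·3!·0!) = -1/36
Σ = -1/36  ⇒  CG² = 1296/35·(-1/36)² = 1/35
CG = −√(1/35) = -0.169031

-0.169031  (= −√(1/35))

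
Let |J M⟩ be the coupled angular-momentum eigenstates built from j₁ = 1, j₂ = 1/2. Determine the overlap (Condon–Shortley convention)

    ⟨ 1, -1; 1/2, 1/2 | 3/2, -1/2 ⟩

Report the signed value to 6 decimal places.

j₁+j₂−J=0  J+j₁−j₂=2  J−j₁+j₂=1  j₁+j₂+J+1=4
(j₁±m₁, j₂±m₂, J±M) = (0,2,1,0,1,2)
P² = 4/3
sum k=0..0:
  [0] +1/2 = 1/2
S = 1/2
C² = P²·S² = 1/3 ; C = +0.577350

+√(1/3) ≈ +0.577350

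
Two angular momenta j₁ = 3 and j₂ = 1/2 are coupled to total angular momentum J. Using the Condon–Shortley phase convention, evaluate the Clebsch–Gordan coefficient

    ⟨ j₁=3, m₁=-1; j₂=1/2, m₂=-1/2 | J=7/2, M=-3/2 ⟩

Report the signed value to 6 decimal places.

√[8·0!6!1!/8! · 2!4!0!1!2!5!] = √(11520/7)
  +(−1)^0/∏(0,0,4,0,2,1)! = 1/48  (running 1/48)
⟨..|..⟩ = √(11520/7)·(1/48) = +0.845154

+√(5/7) = +0.845154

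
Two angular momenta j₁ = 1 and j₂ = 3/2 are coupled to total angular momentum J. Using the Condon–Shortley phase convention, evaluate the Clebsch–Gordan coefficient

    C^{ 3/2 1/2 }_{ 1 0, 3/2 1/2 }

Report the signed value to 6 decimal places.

-0.258199

√[4·1!1!2!/5! · 1!1!2!1!2!1!] = √(4/15)
  +(−1)^0/∏(0,1,1,2,0,0)! = 1/2  (running 1/2)
  +(−1)^1/∏(1,0,0,1,1,1)! = -1  (running -1/2)
⟨..|..⟩ = √(4/15)·(-1/2) = -0.258199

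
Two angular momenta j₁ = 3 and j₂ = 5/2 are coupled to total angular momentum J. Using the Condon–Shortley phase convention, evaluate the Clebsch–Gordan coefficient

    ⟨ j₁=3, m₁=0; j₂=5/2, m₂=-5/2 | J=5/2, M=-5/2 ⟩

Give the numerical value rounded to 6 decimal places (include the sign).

+0.345033  (= +√(5/42))

triangle: 3!×3!×2!/9! = 72/362880
(j±m)!: 3!×3!×0!×5!×0!×5! = 518400
prefactor² = (2J+1)×Δ×N² = 4320/7
  k=0: +1/(0!×3!×3!×0!×0!×2!) = 1/72
Σ = 1/72  ⇒  CG² = 4320/7×1/72² = 5/42
CG = +√(5/42) = +0.345033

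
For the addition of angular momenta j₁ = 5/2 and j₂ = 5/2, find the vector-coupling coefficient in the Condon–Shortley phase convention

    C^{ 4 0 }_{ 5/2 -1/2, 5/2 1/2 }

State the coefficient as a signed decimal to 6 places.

-0.377964  (= −√(1/7))

√[9·1!4!4!/10! · 2!3!3!2!4!4!] = √(20736/175)
  +(−1)^0/∏(0,1,3,3,1,1)! = 1/36  (running 1/36)
  +(−1)^1/∏(1,0,2,2,2,2)! = -1/16  (running -5/144)
⟨..|..⟩ = √(20736/175)·(-5/144) = -0.377964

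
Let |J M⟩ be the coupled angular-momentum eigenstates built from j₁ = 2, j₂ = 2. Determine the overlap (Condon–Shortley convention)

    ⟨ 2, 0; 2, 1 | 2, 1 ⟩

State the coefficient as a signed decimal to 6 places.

−√(1/14) = -0.267261

√[5·2!2!2!/7! · 2!2!3!1!3!1!] = √(8/7)
  +(−1)^1/∏(1,1,1,2,1,0)! = -1/2  (running -1/2)
  +(−1)^2/∏(2,0,0,1,2,1)! = 1/4  (running -1/4)
⟨..|..⟩ = √(8/7)·(-1/4) = -0.267261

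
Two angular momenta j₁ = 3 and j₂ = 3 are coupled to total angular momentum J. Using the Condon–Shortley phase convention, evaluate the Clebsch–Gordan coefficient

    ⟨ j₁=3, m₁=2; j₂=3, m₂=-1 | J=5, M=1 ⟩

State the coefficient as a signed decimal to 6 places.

+0.566947  (= +√(9/28))

√[11·1!5!5!/12! · 5!1!2!4!6!4!] = √(230400/7)
  +(−1)^0/∏(0,1,1,2,4,3)! = 1/288  (running 1/288)
  +(−1)^1/∏(1,0,0,1,5,4)! = -1/2880  (running 1/320)
⟨..|..⟩ = √(230400/7)·(1/320) = +0.566947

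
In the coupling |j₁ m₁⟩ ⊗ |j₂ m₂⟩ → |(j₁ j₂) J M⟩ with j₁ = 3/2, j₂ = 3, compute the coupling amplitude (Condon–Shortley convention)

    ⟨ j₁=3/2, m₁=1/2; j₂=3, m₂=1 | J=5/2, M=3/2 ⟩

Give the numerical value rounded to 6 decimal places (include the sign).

-0.591608  (= −√(7/20))

j₁+j₂−J=2  J+j₁−j₂=1  J−j₁+j₂=4  j₁+j₂+J+1=8
(j₁±m₁, j₂±m₂, J±M) = (2,1,4,2,4,1)
P² = 576/35
sum k=0..1:
  [0] +1/48 = 1/48
  [1] −1/6 = -1/6
S = -7/48
C² = P²·S² = 7/20 ; C = -0.591608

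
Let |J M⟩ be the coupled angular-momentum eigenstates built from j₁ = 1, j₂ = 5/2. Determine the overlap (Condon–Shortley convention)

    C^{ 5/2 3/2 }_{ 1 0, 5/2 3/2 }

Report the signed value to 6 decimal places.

triangle: 1!·1!·4!/7! = 24/5040
(j±m)!: 1!·1!·4!·1!·4!·1! = 576
prefactor² = (2J+1)·Δ·N² = 576/35
  k=0: +1/(0!·1!·1!·4!·0!·0!) = 1/24
  k=1: −1/(1!·0!·0!·3!·1!·1!) = -1/6
Σ = -1/8  ⇒  CG² = 576/35·(-1/8)² = 9/35
CG = −√(9/35) = -0.507093

-0.507093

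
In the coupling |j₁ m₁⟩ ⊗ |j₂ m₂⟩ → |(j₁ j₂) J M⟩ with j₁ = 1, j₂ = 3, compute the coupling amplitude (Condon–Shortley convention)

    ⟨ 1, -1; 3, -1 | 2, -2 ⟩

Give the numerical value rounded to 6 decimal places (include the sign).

+√(1/21) = +0.218218

j₁+j₂−J=2  J+j₁−j₂=0  J−j₁+j₂=4  j₁+j₂+J+1=7
(j₁±m₁, j₂±m₂, J±M) = (0,2,2,4,0,4)
P² = 768/7
sum k=2..2:
  [2] +1/48 = 1/48
S = 1/48
C² = P²·S² = 1/21 ; C = +0.218218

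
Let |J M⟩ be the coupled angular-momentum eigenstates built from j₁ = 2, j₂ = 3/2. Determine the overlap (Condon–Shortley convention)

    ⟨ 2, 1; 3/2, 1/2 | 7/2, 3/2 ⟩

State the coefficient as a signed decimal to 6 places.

+√(4/7) ≈ +0.755929

triangle: 0!·4!·3!/8! = 144/40320
(j±m)!: 3!·1!·2!·1!·5!·2! = 2880
prefactor² = (2J+1)·Δ·N² = 576/7
  k=0: +1/(0!·0!·1!·2!·3!·1!) = 1/12
Σ = 1/12  ⇒  CG² = 576/7·1/12² = 4/7
CG = +√(4/7) = +0.755929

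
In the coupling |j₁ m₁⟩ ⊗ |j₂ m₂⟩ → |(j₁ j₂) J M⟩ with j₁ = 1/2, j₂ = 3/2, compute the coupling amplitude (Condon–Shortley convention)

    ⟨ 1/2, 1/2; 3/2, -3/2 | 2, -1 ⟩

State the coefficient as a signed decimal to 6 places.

√[5·0!1!3!/5! · 1!0!0!3!1!3!] = √(9)
  +(−1)^0/∏(0,0,0,0,1,3)! = 1/6  (running 1/6)
⟨..|..⟩ = √(9)·(1/6) = +0.500000

+√(1/4) = +0.500000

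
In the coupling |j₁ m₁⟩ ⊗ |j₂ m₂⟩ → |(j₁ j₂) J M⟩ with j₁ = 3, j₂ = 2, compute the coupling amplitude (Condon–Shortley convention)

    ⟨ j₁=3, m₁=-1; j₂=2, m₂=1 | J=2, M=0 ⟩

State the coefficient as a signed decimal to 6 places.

triangle: 3!×3!×1!/8! = 36/40320
(j±m)!: 2!×4!×3!×1!×2!×2! = 1152
prefactor² = (2J+1)×Δ×N² = 36/7
  k=2: +1/(2!×1!×2!×1!×1!×0!) = 1/4
  k=3: −1/(3!×0!×1!×0!×2!×1!) = -1/12
Σ = 1/6  ⇒  CG² = 36/7×1/6² = 1/7
CG = +√(1/7) = +0.377964

+√(1/7) ≈ +0.377964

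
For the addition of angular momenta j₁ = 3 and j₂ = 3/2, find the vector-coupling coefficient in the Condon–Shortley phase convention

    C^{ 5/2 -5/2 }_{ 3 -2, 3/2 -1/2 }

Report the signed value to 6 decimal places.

√[6·2!4!1!/8! · 1!5!1!2!0!5!] = √(1440/7)
  +(−1)^1/∏(1,1,4,0,0,1)! = -1/24  (running -1/24)
⟨..|..⟩ = √(1440/7)·(-1/24) = -0.597614

-0.597614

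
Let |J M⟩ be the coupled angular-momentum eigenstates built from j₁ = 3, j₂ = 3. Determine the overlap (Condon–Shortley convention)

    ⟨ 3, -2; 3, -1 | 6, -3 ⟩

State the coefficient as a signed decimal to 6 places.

√[13·0!6!6!/13! · 1!5!2!4!3!9!] = √(149299200/11)
  +(−1)^0/∏(0,0,5,2,1,4)! = 1/5760  (running 1/5760)
⟨..|..⟩ = √(149299200/11)·(1/5760) = +0.639602

+0.639602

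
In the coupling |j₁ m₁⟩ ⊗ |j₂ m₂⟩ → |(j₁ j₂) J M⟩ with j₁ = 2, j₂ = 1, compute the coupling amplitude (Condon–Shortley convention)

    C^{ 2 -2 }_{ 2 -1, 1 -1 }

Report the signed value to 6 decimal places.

+0.577350  (= +√(1/3))

j₁+j₂−J=1  J+j₁−j₂=3  J−j₁+j₂=1  j₁+j₂+J+1=6
(j₁±m₁, j₂±m₂, J±M) = (1,3,0,2,0,4)
P² = 12
sum k=0..0:
  [0] +1/6 = 1/6
S = 1/6
C² = P²·S² = 1/3 ; C = +0.577350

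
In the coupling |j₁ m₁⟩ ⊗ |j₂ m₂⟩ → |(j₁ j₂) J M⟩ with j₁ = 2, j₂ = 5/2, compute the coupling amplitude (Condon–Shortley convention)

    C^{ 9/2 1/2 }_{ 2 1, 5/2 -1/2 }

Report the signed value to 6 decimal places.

triangle: 0!·4!·5!/10! = 2880/3628800
(j±m)!: 3!·1!·2!·3!·5!·4! = 207360
prefactor² = (2J+1)·Δ·N² = 11520/7
  k=0: +1/(0!·0!·1!·2!·3!·3!) = 1/72
Σ = 1/72  ⇒  CG² = 11520/7·1/72² = 20/63
CG = +√(20/63) = +0.563436

+√(20/63) ≈ +0.563436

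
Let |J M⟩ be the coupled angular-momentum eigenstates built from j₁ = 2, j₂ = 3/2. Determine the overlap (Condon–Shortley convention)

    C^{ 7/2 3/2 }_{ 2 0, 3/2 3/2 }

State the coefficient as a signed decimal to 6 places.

√[8·0!4!3!/8! · 2!2!3!0!5!2!] = √(1152/7)
  +(−1)^0/∏(0,0,2,3,2,0)! = 1/24  (running 1/24)
⟨..|..⟩ = √(1152/7)·(1/24) = +0.534522

+√(2/7) ≈ +0.534522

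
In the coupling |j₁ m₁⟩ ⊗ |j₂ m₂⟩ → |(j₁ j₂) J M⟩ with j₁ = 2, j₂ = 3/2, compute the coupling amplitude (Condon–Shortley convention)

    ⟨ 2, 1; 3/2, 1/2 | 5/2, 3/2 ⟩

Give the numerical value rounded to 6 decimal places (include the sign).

+0.169031  (= +√(1/35))

√[6·1!3!2!/7! · 3!1!2!1!4!1!] = √(144/35)
  +(−1)^0/∏(0,1,1,2,2,0)! = 1/4  (running 1/4)
  +(−1)^1/∏(1,0,0,1,3,1)! = -1/6  (running 1/12)
⟨..|..⟩ = √(144/35)·(1/12) = +0.169031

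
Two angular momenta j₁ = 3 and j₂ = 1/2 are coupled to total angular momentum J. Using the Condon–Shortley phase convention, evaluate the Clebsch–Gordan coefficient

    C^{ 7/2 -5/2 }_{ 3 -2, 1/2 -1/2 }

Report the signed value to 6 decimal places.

+0.925820  (= +√(6/7))

j₁+j₂−J=0  J+j₁−j₂=6  J−j₁+j₂=1  j₁+j₂+J+1=8
(j₁±m₁, j₂±m₂, J±M) = (1,5,0,1,1,6)
P² = 86400/7
sum k=0..0:
  [0] +1/120 = 1/120
S = 1/120
C² = P²·S² = 6/7 ; C = +0.925820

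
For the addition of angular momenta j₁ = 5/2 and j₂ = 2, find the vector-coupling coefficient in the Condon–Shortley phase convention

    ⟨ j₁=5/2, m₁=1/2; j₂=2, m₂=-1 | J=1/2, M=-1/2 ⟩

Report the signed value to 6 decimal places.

√[2·4!1!0!/6! · 3!2!1!3!0!1!] = √(24/5)
  +(−1)^1/∏(1,3,1,0,0,0)! = -1/6  (running -1/6)
⟨..|..⟩ = √(24/5)·(-1/6) = -0.365148

−√(2/15) = -0.365148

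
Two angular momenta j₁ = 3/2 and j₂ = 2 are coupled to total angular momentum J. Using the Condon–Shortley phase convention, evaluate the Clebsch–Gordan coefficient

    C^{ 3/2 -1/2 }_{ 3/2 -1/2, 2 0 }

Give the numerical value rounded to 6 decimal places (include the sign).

-0.447214  (= −√(1/5))

√[4·2!1!2!/6! · 1!2!2!2!1!2!] = √(16/45)
  +(−1)^1/∏(1,1,1,1,0,1)! = -1  (running -1)
  +(−1)^2/∏(2,0,0,0,1,2)! = 1/4  (running -3/4)
⟨..|..⟩ = √(16/45)·(-3/4) = -0.447214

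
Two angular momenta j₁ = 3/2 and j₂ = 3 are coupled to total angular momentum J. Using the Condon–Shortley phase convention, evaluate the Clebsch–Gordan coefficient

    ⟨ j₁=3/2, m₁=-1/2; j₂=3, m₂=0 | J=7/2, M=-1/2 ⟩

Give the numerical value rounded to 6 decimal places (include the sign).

triangle: 1!×2!×5!/9! = 240/362880
(j±m)!: 1!×2!×3!×3!×3!×4! = 10368
prefactor² = (2J+1)×Δ×N² = 384/7
  k=0: +1/(0!×1!×2!×3!×0!×2!) = 1/24
  k=1: −1/(1!×0!×1!×2!×1!×3!) = -1/12
Σ = -1/24  ⇒  CG² = 384/7×(-1/24)² = 2/21
CG = −√(2/21) = -0.308607

-0.308607  (= −√(2/21))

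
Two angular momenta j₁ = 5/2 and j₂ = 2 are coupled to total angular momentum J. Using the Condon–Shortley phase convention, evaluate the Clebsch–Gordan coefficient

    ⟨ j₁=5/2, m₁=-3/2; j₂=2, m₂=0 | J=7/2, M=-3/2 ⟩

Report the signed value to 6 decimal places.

-0.534522  (= −√(2/7))

triangle: 1!·4!·3!/9! = 144/362880
(j±m)!: 1!·4!·2!·2!·2!·5! = 23040
prefactor² = (2J+1)·Δ·N² = 512/7
  k=0: +1/(0!·1!·4!·2!·0!·1!) = 1/48
  k=1: −1/(1!·0!·3!·1!·1!·2!) = -1/12
Σ = -1/16  ⇒  CG² = 512/7·(-1/16)² = 2/7
CG = −√(2/7) = -0.534522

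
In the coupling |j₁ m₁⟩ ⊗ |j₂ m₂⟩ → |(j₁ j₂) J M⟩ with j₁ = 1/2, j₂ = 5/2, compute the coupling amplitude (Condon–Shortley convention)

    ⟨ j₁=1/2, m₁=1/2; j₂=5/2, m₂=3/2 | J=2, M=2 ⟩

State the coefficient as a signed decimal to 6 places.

triangle: 1!×0!×4!/6! = 24/720
(j±m)!: 1!×0!×4!×1!×4!×0! = 576
prefactor² = (2J+1)×Δ×N² = 96
  k=0: +1/(0!×1!×0!×4!×0!×0!) = 1/24
Σ = 1/24  ⇒  CG² = 96×1/24² = 1/6
CG = +√(1/6) = +0.408248

+0.408248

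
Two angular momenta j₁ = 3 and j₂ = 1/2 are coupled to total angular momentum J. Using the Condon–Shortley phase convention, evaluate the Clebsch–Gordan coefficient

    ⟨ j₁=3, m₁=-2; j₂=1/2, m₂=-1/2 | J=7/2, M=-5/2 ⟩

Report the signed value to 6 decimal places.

+√(6/7) = +0.925820

triangle: 0!×6!×1!/8! = 720/40320
(j±m)!: 1!×5!×0!×1!×1!×6! = 86400
prefactor² = (2J+1)×Δ×N² = 86400/7
  k=0: +1/(0!×0!×5!×0!×1!×1!) = 1/120
Σ = 1/120  ⇒  CG² = 86400/7×1/120² = 6/7
CG = +√(6/7) = +0.925820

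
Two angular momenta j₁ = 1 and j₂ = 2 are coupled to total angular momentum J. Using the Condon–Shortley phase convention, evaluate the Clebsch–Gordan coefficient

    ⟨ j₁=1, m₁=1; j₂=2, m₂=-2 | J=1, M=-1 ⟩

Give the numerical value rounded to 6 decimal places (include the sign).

+0.774597

triangle: 2!×0!×2!/5! = 4/120
(j±m)!: 2!×0!×0!×4!×0!×2! = 96
prefactor² = (2J+1)×Δ×N² = 48/5
  k=0: +1/(0!×2!×0!×0!×0!×2!) = 1/4
Σ = 1/4  ⇒  CG² = 48/5×1/4² = 3/5
CG = +√(3/5) = +0.774597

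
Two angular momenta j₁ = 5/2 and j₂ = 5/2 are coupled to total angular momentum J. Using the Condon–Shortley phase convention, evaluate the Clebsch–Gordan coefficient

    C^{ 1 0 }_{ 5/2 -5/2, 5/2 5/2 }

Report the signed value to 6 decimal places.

+0.597614

j₁+j₂−J=4  J+j₁−j₂=1  J−j₁+j₂=1  j₁+j₂+J+1=7
(j₁±m₁, j₂±m₂, J±M) = (0,5,5,0,1,1)
P² = 1440/7
sum k=4..4:
  [4] +1/24 = 1/24
S = 1/24
C² = P²·S² = 5/14 ; C = +0.597614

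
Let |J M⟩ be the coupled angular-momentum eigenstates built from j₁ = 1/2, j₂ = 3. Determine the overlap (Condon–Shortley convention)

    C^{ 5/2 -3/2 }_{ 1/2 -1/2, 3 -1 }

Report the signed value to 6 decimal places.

√[6·1!0!5!/7! · 0!1!2!4!1!4!] = √(1152/7)
  +(−1)^1/∏(1,0,0,1,0,4)! = -1/24  (running -1/24)
⟨..|..⟩ = √(1152/7)·(-1/24) = -0.534522

−√(2/7) = -0.534522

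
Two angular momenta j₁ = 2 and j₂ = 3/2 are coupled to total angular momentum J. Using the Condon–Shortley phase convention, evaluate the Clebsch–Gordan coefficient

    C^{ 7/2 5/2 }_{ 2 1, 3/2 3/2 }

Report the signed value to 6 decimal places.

+0.755929  (= +√(4/7))

j₁+j₂−J=0  J+j₁−j₂=4  J−j₁+j₂=3  j₁+j₂+J+1=8
(j₁±m₁, j₂±m₂, J±M) = (3,1,3,0,6,1)
P² = 5184/7
sum k=0..0:
  [0] +1/36 = 1/36
S = 1/36
C² = P²·S² = 4/7 ; C = +0.755929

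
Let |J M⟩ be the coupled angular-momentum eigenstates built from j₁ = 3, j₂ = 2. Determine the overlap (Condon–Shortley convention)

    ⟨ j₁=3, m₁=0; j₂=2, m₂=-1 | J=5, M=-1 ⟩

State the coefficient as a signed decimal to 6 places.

triangle: 0!*6!*4!/11! = 17280/39916800
(j±m)!: 3!*3!*1!*3!*4!*6! = 3732480
prefactor² = (2J+1)*Δ*N² = 124416/7
  k=0: +1/(0!*0!*3!*1!*3!*3!) = 1/216
Σ = 1/216  ⇒  CG² = 124416/7*1/216² = 8/21
CG = +√(8/21) = +0.617213

+0.617213  (= +√(8/21))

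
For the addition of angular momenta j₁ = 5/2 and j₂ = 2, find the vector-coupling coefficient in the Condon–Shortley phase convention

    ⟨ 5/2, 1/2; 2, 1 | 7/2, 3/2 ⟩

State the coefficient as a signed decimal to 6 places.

−√(2/21) = -0.308607

j₁+j₂−J=1  J+j₁−j₂=4  J−j₁+j₂=3  j₁+j₂+J+1=9
(j₁±m₁, j₂±m₂, J±M) = (3,2,3,1,5,2)
P² = 384/7
sum k=0..1:
  [0] +1/24 = 1/24
  [1] −1/12 = -1/12
S = -1/24
C² = P²·S² = 2/21 ; C = -0.308607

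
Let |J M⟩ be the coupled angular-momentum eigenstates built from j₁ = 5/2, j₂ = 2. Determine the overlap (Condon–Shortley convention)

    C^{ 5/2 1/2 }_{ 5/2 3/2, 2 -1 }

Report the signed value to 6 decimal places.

√[6·2!3!2!/8! · 4!1!1!3!3!2!] = √(216/35)
  +(−1)^0/∏(0,2,1,1,2,1)! = 1/4  (running 1/4)
  +(−1)^1/∏(1,1,0,0,3,2)! = -1/12  (running 1/6)
⟨..|..⟩ = √(216/35)·(1/6) = +0.414039

+√(6/35) ≈ +0.414039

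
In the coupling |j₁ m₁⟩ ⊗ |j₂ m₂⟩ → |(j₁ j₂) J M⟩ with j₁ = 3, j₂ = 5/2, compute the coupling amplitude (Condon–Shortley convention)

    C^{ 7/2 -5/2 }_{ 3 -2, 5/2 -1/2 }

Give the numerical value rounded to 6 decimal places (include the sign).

j₁+j₂−J=2  J+j₁−j₂=4  J−j₁+j₂=3  j₁+j₂+J+1=10
(j₁±m₁, j₂±m₂, J±M) = (1,5,2,3,1,6)
P² = 4608/7
sum k=1..2:
  [1] −1/48 = -1/48
  [2] +1/72 = 1/72
S = -1/144
C² = P²·S² = 2/63 ; C = -0.178174

-0.178174  (= −√(2/63))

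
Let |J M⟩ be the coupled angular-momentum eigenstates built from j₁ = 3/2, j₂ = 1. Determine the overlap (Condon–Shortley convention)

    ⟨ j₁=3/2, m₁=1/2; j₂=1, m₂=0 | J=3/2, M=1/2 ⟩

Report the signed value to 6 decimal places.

triangle: 1!×2!×1!/5! = 2/120
(j±m)!: 2!×1!×1!×1!×2!×1! = 4
prefactor² = (2J+1)×Δ×N² = 4/15
  k=0: +1/(0!×1!×1!×1!×1!×0!) = 1
  k=1: −1/(1!×0!×0!×0!×2!×1!) = -1/2
Σ = 1/2  ⇒  CG² = 4/15×1/2² = 1/15
CG = +√(1/15) = +0.258199

+0.258199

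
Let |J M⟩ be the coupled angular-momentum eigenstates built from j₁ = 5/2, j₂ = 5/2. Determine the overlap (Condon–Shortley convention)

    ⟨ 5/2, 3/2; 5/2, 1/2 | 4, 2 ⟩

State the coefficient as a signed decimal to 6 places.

+0.422577  (= +√(5/28))

triangle: 1!·4!·4!/10! = 576/3628800
(j±m)!: 4!·1!·3!·2!·6!·2! = 414720
prefactor² = (2J+1)·Δ·N² = 20736/35
  k=0: +1/(0!·1!·1!·3!·3!·1!) = 1/36
  k=1: −1/(1!·0!·0!·2!·4!·2!) = -1/96
Σ = 5/288  ⇒  CG² = 20736/35·5/288² = 5/28
CG = +√(5/28) = +0.422577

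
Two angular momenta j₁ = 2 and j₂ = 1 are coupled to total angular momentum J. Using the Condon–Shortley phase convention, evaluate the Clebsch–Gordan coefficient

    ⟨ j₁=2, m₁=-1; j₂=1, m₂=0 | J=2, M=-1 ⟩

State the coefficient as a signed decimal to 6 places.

triangle: 1!*3!*1!/6! = 6/720
(j±m)!: 1!*3!*1!*1!*1!*3! = 36
prefactor² = (2J+1)*Δ*N² = 3/2
  k=0: +1/(0!*1!*3!*1!*0!*0!) = 1/6
  k=1: −1/(1!*0!*2!*0!*1!*1!) = -1/2
Σ = -1/3  ⇒  CG² = 3/2*(-1/3)² = 1/6
CG = −√(1/6) = -0.408248

-0.408248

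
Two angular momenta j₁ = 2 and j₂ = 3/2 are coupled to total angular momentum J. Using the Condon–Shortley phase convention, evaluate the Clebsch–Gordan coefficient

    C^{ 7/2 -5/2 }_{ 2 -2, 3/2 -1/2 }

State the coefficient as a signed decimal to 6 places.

+0.654654  (= +√(3/7))

j₁+j₂−J=0  J+j₁−j₂=4  J−j₁+j₂=3  j₁+j₂+J+1=8
(j₁±m₁, j₂±m₂, J±M) = (0,4,1,2,1,6)
P² = 6912/7
sum k=0..0:
  [0] +1/48 = 1/48
S = 1/48
C² = P²·S² = 3/7 ; C = +0.654654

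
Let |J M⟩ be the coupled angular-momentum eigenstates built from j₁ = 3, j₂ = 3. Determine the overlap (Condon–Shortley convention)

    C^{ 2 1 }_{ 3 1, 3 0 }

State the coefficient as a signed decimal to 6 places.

+√(1/42) ≈ +0.154303

triangle: 4!*2!*2!/9! = 96/362880
(j±m)!: 4!*2!*3!*3!*3!*1! = 10368
prefactor² = (2J+1)*Δ*N² = 96/7
  k=1: −1/(1!*3!*1!*2!*1!*0!) = -1/12
  k=2: +1/(2!*2!*0!*1!*2!*1!) = 1/8
Σ = 1/24  ⇒  CG² = 96/7*1/24² = 1/42
CG = +√(1/42) = +0.154303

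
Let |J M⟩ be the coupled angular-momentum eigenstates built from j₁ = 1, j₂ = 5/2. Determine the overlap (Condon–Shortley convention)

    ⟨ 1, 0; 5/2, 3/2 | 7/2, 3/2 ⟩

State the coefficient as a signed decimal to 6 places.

+√(10/21) = +0.690066

triangle: 0!×2!×5!/8! = 240/40320
(j±m)!: 1!×1!×4!×1!×5!×2! = 5760
prefactor² = (2J+1)×Δ×N² = 1920/7
  k=0: +1/(0!×0!×1!×4!×1!×1!) = 1/24
Σ = 1/24  ⇒  CG² = 1920/7×1/24² = 10/21
CG = +√(10/21) = +0.690066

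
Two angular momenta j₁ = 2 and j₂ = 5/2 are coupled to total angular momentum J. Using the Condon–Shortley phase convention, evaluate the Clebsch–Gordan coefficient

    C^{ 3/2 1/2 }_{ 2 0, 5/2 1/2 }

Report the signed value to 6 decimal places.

+0.239046  (= +√(2/35))

triangle: 3!*1!*2!/7! = 12/5040
(j±m)!: 2!*2!*3!*2!*2!*1! = 96
prefactor² = (2J+1)*Δ*N² = 32/35
  k=1: −1/(1!*2!*1!*2!*0!*0!) = -1/4
  k=2: +1/(2!*1!*0!*1!*1!*1!) = 1/2
Σ = 1/4  ⇒  CG² = 32/35*1/4² = 2/35
CG = +√(2/35) = +0.239046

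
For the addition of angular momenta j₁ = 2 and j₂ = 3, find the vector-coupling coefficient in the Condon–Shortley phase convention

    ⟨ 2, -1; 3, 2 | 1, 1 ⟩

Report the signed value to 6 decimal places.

−√(2/7) ≈ -0.534522

j₁+j₂−J=4  J+j₁−j₂=0  J−j₁+j₂=2  j₁+j₂+J+1=7
(j₁±m₁, j₂±m₂, J±M) = (1,3,5,1,2,0)
P² = 288/7
sum k=3..3:
  [3] −1/12 = -1/12
S = -1/12
C² = P²·S² = 2/7 ; C = -0.534522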